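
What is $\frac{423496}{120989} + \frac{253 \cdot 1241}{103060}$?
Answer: $\frac{81632777057}{12469126340} \approx 6.5468$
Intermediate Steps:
$\frac{423496}{120989} + \frac{253 \cdot 1241}{103060} = 423496 \cdot \frac{1}{120989} + 313973 \cdot \frac{1}{103060} = \frac{423496}{120989} + \frac{313973}{103060} = \frac{81632777057}{12469126340}$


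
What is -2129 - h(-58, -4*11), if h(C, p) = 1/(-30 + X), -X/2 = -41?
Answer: -110709/52 ≈ -2129.0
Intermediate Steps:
X = 82 (X = -2*(-41) = 82)
h(C, p) = 1/52 (h(C, p) = 1/(-30 + 82) = 1/52)
-2129 - h(-58, -4*11) = -2129 - 1*1/52 = -2129 - 1/52 = -110709/52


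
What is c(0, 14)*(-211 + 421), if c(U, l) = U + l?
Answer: 2940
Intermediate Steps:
c(0, 14)*(-211 + 421) = (0 + 14)*(-211 + 421) = 14*210 = 2940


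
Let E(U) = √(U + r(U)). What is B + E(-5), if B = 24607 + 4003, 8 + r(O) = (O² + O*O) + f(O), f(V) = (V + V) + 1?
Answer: 28610 + 2*√7 ≈ 28615.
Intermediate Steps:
f(V) = 1 + 2*V (f(V) = 2*V + 1 = 1 + 2*V)
r(O) = -7 + 2*O + 2*O² (r(O) = -8 + ((O² + O*O) + (1 + 2*O)) = -8 + ((O² + O²) + (1 + 2*O)) = -8 + (2*O² + (1 + 2*O)) = -8 + (1 + 2*O + 2*O²) = -7 + 2*O + 2*O²)
B = 28610
E(U) = √(-7 + 2*U² + 3*U) (E(U) = √(U + (-7 + 2*U + 2*U²)) = √(-7 + 2*U² + 3*U))
B + E(-5) = 28610 + √(-7 + 2*(-5)² + 3*(-5)) = 28610 + √(-7 + 2*25 - 15) = 28610 + √(-7 + 50 - 15) = 28610 + √28 = 28610 + 2*√7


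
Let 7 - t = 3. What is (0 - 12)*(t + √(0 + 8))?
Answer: -48 - 24*√2 ≈ -81.941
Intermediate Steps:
t = 4 (t = 7 - 1*3 = 7 - 3 = 4)
(0 - 12)*(t + √(0 + 8)) = (0 - 12)*(4 + √(0 + 8)) = -12*(4 + √8) = -12*(4 + 2*√2) = -48 - 24*√2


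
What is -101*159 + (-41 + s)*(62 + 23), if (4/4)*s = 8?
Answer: -18864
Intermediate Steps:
s = 8
-101*159 + (-41 + s)*(62 + 23) = -101*159 + (-41 + 8)*(62 + 23) = -16059 - 33*85 = -16059 - 2805 = -18864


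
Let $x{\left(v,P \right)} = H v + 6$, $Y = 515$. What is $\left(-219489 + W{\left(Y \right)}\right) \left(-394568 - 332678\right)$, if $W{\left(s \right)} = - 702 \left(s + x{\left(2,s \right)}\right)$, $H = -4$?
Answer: $421522690290$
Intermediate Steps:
$x{\left(v,P \right)} = 6 - 4 v$ ($x{\left(v,P \right)} = - 4 v + 6 = 6 - 4 v$)
$W{\left(s \right)} = 1404 - 702 s$ ($W{\left(s \right)} = - 702 \left(s + \left(6 - 8\right)\right) = - 702 \left(s - 2\right) = - 702 \left(-2 + s\right) = 1404 - 702 s$)
$\left(-219489 + W{\left(Y \right)}\right) \left(-394568 - 332678\right) = \left(-219489 + \left(1404 - 361530\right)\right) \left(-394568 - 332678\right) = \left(-219489 + \left(1404 - 361530\right)\right) \left(-727246\right) = \left(-219489 - 360126\right) \left(-727246\right) = \left(-579615\right) \left(-727246\right) = 421522690290$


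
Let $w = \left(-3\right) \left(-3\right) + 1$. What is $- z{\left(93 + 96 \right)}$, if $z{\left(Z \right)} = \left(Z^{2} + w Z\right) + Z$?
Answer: $-37800$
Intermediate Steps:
$w = 10$ ($w = 9 + 1 = 10$)
$z{\left(Z \right)} = Z^{2} + 11 Z$ ($z{\left(Z \right)} = \left(Z^{2} + 10 Z\right) + Z = Z^{2} + 11 Z$)
$- z{\left(93 + 96 \right)} = - \left(93 + 96\right) \left(11 + \left(93 + 96\right)\right) = - 189 \left(11 + 189\right) = - 189 \cdot 200 = \left(-1\right) 37800 = -37800$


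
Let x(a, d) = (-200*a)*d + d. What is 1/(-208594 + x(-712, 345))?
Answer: 1/48919751 ≈ 2.0442e-8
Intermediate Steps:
x(a, d) = d - 200*a*d (x(a, d) = -200*a*d + d = d - 200*a*d)
1/(-208594 + x(-712, 345)) = 1/(-208594 + 345*(1 - 200*(-712))) = 1/(-208594 + 345*(1 + 142400)) = 1/(-208594 + 345*142401) = 1/(-208594 + 49128345) = 1/48919751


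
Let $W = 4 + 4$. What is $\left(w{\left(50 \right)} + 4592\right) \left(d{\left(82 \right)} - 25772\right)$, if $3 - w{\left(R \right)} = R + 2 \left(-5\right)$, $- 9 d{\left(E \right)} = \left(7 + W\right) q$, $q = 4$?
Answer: $- \frac{352265480}{3} \approx -1.1742 \cdot 10^{8}$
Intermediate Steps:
$W = 8$
$d{\left(E \right)} = - \frac{20}{3}$ ($d{\left(E \right)} = - \frac{\left(7 + 8\right) 4}{9} = - \frac{15 \cdot 4}{9} = \left(- \frac{1}{9}\right) 60 = - \frac{20}{3}$)
$w{\left(R \right)} = 13 - R$ ($w{\left(R \right)} = 3 - \left(R + 2 \left(-5\right)\right) = 3 - \left(R - 10\right) = 3 - \left(-10 + R\right) = 13 - R$)
$\left(w{\left(50 \right)} + 4592\right) \left(d{\left(82 \right)} - 25772\right) = \left(\left(13 - 50\right) + 4592\right) \left(- \frac{20}{3} - 25772\right) = \left(\left(13 - 50\right) + 4592\right) \left(- \frac{77336}{3}\right) = \left(-37 + 4592\right) \left(- \frac{77336}{3}\right) = 4555 \left(- \frac{77336}{3}\right) = - \frac{352265480}{3}$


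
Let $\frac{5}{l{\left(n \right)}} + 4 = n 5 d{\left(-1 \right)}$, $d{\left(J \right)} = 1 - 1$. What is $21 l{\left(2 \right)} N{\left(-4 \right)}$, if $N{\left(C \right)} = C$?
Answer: $105$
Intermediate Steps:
$d{\left(J \right)} = 0$ ($d{\left(J \right)} = 1 - 1 = 0$)
$l{\left(n \right)} = - \frac{5}{4}$ ($l{\left(n \right)} = \frac{5}{-4 + n 5 \cdot 0} = \frac{5}{-4 + 5 n 0} = \frac{5}{-4 + 0} = \frac{5}{-4} = 5 \left(- \frac{1}{4}\right) = - \frac{5}{4}$)
$21 l{\left(2 \right)} N{\left(-4 \right)} = 21 \left(- \frac{5}{4}\right) \left(-4\right) = \left(- \frac{105}{4}\right) \left(-4\right) = 105$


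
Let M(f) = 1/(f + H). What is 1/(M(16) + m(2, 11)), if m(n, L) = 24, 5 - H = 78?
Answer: 57/1367 ≈ 0.041697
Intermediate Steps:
H = -73 (H = 5 - 1*78 = 5 - 78 = -73)
M(f) = 1/(-73 + f) (M(f) = 1/(f - 73) = 1/(-73 + f))
1/(M(16) + m(2, 11)) = 1/(1/(-73 + 16) + 24) = 1/(1/(-57) + 24) = 1/(-1/57 + 24) = 1/(1367/57) = 57/1367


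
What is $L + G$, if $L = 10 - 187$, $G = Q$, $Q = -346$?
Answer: $-523$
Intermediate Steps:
$G = -346$
$L = -177$ ($L = 10 - 187 = -177$)
$L + G = -177 - 346 = -523$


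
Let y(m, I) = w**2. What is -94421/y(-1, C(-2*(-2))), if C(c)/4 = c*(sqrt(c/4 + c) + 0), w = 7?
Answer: -94421/49 ≈ -1927.0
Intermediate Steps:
C(c) = 2*sqrt(5)*c**(3/2) (C(c) = 4*(c*(sqrt(c/4 + c) + 0)) = 4*(c*(sqrt(5*c/4) + 0)) = 4*(c*(sqrt(5)*sqrt(c)/2 + 0)) = 4*(c*(sqrt(5)*sqrt(c)/2)) = 4*(sqrt(5)*c**(3/2)/2) = 2*sqrt(5)*c**(3/2))
y(m, I) = 49 (y(m, I) = 7**2 = 49)
-94421/y(-1, C(-2*(-2))) = -94421/49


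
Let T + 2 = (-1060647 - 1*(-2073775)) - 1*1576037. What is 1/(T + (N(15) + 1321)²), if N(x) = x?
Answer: 1/1221985 ≈ 8.1834e-7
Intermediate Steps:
T = -562911 (T = -2 + ((-1060647 - 1*(-2073775)) - 1*1576037) = -2 + ((-1060647 + 2073775) - 1576037) = -2 + (1013128 - 1576037) = -2 - 562909 = -562911)
1/(T + (N(15) + 1321)²) = 1/(-562911 + (15 + 1321)²) = 1/(-562911 + 1336²) = 1/(-562911 + 1784896) = 1/1221985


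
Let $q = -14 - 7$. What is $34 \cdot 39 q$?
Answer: $-27846$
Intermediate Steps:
$q = -21$
$34 \cdot 39 q = 34 \cdot 39 \left(-21\right) = 1326 \left(-21\right) = -27846$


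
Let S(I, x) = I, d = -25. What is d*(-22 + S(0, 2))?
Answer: 550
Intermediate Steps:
d*(-22 + S(0, 2)) = -25*(-22 + 0) = -25*(-22) = 550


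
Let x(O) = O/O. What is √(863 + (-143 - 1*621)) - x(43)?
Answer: -1 + 3*√11 ≈ 8.9499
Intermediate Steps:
x(O) = 1
√(863 + (-143 - 1*621)) - x(43) = √(863 + (-143 - 1*621)) - 1*1 = √(863 + (-143 - 621)) - 1 = √(863 - 764) - 1 = √99 - 1 = 3*√11 - 1 = -1 + 3*√11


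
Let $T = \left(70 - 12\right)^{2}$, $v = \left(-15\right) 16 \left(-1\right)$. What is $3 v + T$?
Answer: $4084$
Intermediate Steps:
$v = 240$ ($v = \left(-240\right) \left(-1\right) = 240$)
$T = 3364$ ($T = 58^{2} = 3364$)
$3 v + T = 3 \cdot 240 + 3364 = 720 + 3364 = 4084$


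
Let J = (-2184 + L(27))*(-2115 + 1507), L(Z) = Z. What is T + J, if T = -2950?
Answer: 1308506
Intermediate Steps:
J = 1311456 (J = (-2184 + 27)*(-2115 + 1507) = -2157*(-608) = 1311456)
T + J = -2950 + 1311456 = 1308506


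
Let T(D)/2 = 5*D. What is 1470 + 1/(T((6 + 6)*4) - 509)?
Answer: 42629/29 ≈ 1470.0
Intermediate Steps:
T(D) = 10*D (T(D) = 2*(5*D) = 10*D)
1470 + 1/(T((6 + 6)*4) - 509) = 1470 + 1/(10*((6 + 6)*4) - 509) = 1470 + 1/(10*(12*4) - 509) = 1470 + 1/(10*48 - 509) = 1470 + 1/(480 - 509) = 1470 + 1/(-29) = 1470 - 1/29 = 42629/29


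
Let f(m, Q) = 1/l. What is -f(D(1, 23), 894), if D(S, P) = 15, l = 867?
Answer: -1/867 ≈ -0.0011534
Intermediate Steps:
f(m, Q) = 1/867
-f(D(1, 23), 894) = -1*1/867 = -1/867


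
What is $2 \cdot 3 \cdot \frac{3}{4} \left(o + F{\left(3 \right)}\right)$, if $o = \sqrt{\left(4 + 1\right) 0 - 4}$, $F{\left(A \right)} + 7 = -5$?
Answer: $-54 + 9 i \approx -54.0 + 9.0 i$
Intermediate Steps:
$F{\left(A \right)} = -12$ ($F{\left(A \right)} = -7 - 5 = -12$)
$o = 2 i$ ($o = \sqrt{5 \cdot 0 - 4} = \sqrt{0 - 4} = \sqrt{-4} = 2 i \approx 2.0 i$)
$2 \cdot 3 \cdot \frac{3}{4} \left(o + F{\left(3 \right)}\right) = 2 \cdot 3 \cdot \frac{3}{4} \left(2 i - 12\right) = 6 \cdot 3 \cdot \frac{1}{4} \left(-12 + 2 i\right) = 6 \cdot \frac{3}{4} \left(-12 + 2 i\right) = \frac{9 \left(-12 + 2 i\right)}{2} = -54 + 9 i$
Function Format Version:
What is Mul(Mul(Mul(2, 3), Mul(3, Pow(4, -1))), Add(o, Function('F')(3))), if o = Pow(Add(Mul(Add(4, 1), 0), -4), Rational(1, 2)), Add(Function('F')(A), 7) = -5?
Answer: Add(-54, Mul(9, I)) ≈ Add(-54.000, Mul(9.0000, I))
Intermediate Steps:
Function('F')(A) = -12 (Function('F')(A) = Add(-7, -5) = -12)
o = Mul(2, I) (o = Pow(Add(Mul(5, 0), -4), Rational(1, 2)) = Pow(Add(0, -4), Rational(1, 2)) = Pow(-4, Rational(1, 2)) = Mul(2, I) ≈ Mul(2.0000, I))
Mul(Mul(Mul(2, 3), Mul(3, Pow(4, -1))), Add(o, Function('F')(3))) = Mul(Mul(Mul(2, 3), Mul(3, Pow(4, -1))), Add(Mul(2, I), -12)) = Mul(Mul(6, Mul(3, Rational(1, 4))), Add(-12, Mul(2, I))) = Mul(Mul(6, Rational(3, 4)), Add(-12, Mul(2, I))) = Mul(Rational(9, 2), Add(-12, Mul(2, I))) = Add(-54, Mul(9, I))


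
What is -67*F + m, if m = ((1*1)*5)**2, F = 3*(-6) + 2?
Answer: 1097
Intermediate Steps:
F = -16 (F = -18 + 2 = -16)
m = 25 (m = (1*5)**2 = 5**2 = 25)
-67*F + m = -67*(-16) + 25 = 1072 + 25 = 1097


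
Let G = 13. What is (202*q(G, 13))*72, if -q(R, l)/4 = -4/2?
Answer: 116352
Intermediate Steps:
q(R, l) = 8 (q(R, l) = -(-16)/2 = -4*(-2) = 8)
(202*q(G, 13))*72 = (202*8)*72 = 1616*72 = 116352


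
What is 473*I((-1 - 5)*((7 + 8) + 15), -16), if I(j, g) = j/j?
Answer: 473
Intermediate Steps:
I(j, g) = 1
473*I((-1 - 5)*((7 + 8) + 15), -16) = 473*1 = 473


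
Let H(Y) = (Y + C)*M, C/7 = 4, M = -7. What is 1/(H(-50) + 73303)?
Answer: 1/73457 ≈ 1.3613e-5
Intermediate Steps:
C = 28 (C = 7*4 = 28)
H(Y) = -196 - 7*Y (H(Y) = (Y + 28)*(-7) = (28 + Y)*(-7) = -196 - 7*Y)
1/(H(-50) + 73303) = 1/((-196 - 7*(-50)) + 73303) = 1/((-196 + 350) + 73303) = 1/(154 + 73303) = 1/73457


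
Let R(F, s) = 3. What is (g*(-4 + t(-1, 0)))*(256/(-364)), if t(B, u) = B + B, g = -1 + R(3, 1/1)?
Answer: 768/91 ≈ 8.4396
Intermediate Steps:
g = 2 (g = -1 + 3 = 2)
t(B, u) = 2*B
(g*(-4 + t(-1, 0)))*(256/(-364)) = (2*(-4 + 2*(-1)))*(256/(-364)) = (2*(-4 - 2))*(256*(-1/364)) = (2*(-6))*(-64/91) = -12*(-64/91) = 768/91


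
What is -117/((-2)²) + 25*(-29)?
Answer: -3017/4 ≈ -754.25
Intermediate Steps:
-117/((-2)²) + 25*(-29) = -117/4 - 725 = -3017/4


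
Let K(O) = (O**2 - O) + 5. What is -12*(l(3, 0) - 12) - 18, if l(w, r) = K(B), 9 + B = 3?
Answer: -438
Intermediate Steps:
B = -6 (B = -9 + 3 = -6)
K(O) = 5 + O**2 - O
l(w, r) = 47 (l(w, r) = 5 + (-6)**2 - 1*(-6) = 5 + 36 + 6 = 47)
-12*(l(3, 0) - 12) - 18 = -12*(47 - 12) - 18 = -12*35 - 18 = -420 - 18 = -438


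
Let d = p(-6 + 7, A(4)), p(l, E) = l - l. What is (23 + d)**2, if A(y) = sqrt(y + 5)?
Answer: 529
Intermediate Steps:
A(y) = sqrt(5 + y)
p(l, E) = 0
d = 0
(23 + d)**2 = (23 + 0)**2 = 23**2 = 529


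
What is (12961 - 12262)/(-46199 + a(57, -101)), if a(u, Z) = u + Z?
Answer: -699/46243 ≈ -0.015116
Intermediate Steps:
a(u, Z) = Z + u
(12961 - 12262)/(-46199 + a(57, -101)) = (12961 - 12262)/(-46199 + (-101 + 57)) = 699/(-46199 - 44) = 699/(-46243) = 699*(-1/46243) = -699/46243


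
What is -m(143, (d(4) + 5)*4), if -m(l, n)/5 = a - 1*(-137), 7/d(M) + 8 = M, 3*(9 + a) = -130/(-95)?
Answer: 36610/57 ≈ 642.28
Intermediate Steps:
a = -487/57 (a = -9 + (-130/(-95))/3 = -9 + (-130*(-1/95))/3 = -9 + (1/3)*(26/19) = -9 + 26/57 = -487/57 ≈ -8.5439)
d(M) = 7/(-8 + M)
m(l, n) = -36610/57 (m(l, n) = -5*(-487/57 - 1*(-137)) = -5*(-487/57 + 137) = -5*7322/57 = -36610/57)
-m(143, (d(4) + 5)*4) = -1*(-36610/57) = 36610/57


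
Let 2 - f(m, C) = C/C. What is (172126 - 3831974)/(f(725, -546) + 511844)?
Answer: -3659848/511845 ≈ -7.1503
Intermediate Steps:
f(m, C) = 1 (f(m, C) = 2 - C/C = 2 - 1*1 = 2 - 1 = 1)
(172126 - 3831974)/(f(725, -546) + 511844) = (172126 - 3831974)/(1 + 511844) = -3659848/511845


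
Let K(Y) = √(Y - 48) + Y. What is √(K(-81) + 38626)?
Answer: √(38545 + I*√129) ≈ 196.33 + 0.029*I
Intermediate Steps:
K(Y) = Y + √(-48 + Y) (K(Y) = √(-48 + Y) + Y = Y + √(-48 + Y))
√(K(-81) + 38626) = √((-81 + √(-48 - 81)) + 38626) = √((-81 + √(-129)) + 38626) = √((-81 + I*√129) + 38626) = √(38545 + I*√129)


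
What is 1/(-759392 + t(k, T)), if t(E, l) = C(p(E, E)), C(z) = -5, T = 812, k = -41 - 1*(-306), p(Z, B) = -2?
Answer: -1/759397 ≈ -1.3168e-6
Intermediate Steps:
k = 265 (k = -41 + 306 = 265)
t(E, l) = -5
1/(-759392 + t(k, T)) = 1/(-759392 - 5) = 1/(-759397) = -1/759397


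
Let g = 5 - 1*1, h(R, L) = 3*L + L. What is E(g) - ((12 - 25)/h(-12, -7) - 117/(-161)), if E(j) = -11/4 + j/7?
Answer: -155/46 ≈ -3.3696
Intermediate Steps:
h(R, L) = 4*L
g = 4 (g = 5 - 1 = 4)
E(j) = -11/4 + j/7 (E(j) = -11*¼ + j*(⅐) = -11/4 + j/7)
E(g) - ((12 - 25)/h(-12, -7) - 117/(-161)) = (-11/4 + (⅐)*4) - ((12 - 25)/((4*(-7))) - 117/(-161)) = (-11/4 + 4/7) - (-13/(-28) - 117*(-1/161)) = -61/28 - (-13*(-1/28) + 117/161) = -61/28 - (13/28 + 117/161) = -61/28 - 1*767/644 = -61/28 - 767/644 = -155/46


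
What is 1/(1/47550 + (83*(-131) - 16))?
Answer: -47550/517771949 ≈ -9.1836e-5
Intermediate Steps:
1/(1/47550 + (83*(-131) - 16)) = 1/(1/47550 + (-10873 - 16)) = 1/(1/47550 - 10889) = 1/(-517771949/47550) = -47550/517771949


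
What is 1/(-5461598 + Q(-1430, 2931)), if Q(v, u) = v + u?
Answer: -1/5460097 ≈ -1.8315e-7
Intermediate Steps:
Q(v, u) = u + v
1/(-5461598 + Q(-1430, 2931)) = 1/(-5461598 + (2931 - 1430)) = 1/(-5461598 + 1501) = 1/(-5460097) = -1/5460097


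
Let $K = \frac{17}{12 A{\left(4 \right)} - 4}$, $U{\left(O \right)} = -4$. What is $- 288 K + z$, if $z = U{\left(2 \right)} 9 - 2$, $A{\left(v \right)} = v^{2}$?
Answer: $- \frac{3010}{47} \approx -64.043$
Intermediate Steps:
$z = -38$ ($z = \left(-4\right) 9 - 2 = -36 - 2 = -38$)
$K = \frac{17}{188}$ ($K = \frac{17}{12 \cdot 4^{2} - 4} = \frac{17}{12 \cdot 16 - 4} = \frac{17}{192 - 4} = \frac{17}{188} \approx 0.090425$)
$- 288 K + z = \left(-288\right) \frac{17}{188} - 38 = - \frac{1224}{47} - 38 = - \frac{3010}{47}$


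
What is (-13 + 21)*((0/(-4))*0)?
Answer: 0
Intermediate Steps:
(-13 + 21)*((0/(-4))*0) = 8*((0*(-¼))*0) = 8*(0*0) = 8*0 = 0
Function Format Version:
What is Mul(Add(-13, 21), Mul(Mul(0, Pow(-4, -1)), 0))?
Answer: 0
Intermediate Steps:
Mul(Add(-13, 21), Mul(Mul(0, Pow(-4, -1)), 0)) = Mul(8, Mul(Mul(0, Rational(-1, 4)), 0)) = Mul(8, Mul(0, 0)) = Mul(8, 0) = 0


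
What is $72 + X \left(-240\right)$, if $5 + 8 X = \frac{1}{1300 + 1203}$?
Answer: $\frac{555636}{2503} \approx 221.99$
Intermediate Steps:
$X = - \frac{6257}{10012}$ ($X = - \frac{5}{8} + \frac{1}{8 \left(1300 + 1203\right)} = - \frac{5}{8} + \frac{1}{8 \cdot 2503} = - \frac{5}{8} + \frac{1}{8} \cdot \frac{1}{2503} = - \frac{5}{8} + \frac{1}{20024} = - \frac{6257}{10012} \approx -0.62495$)
$72 + X \left(-240\right) = 72 - - \frac{375420}{2503} = 72 + \frac{375420}{2503} = \frac{555636}{2503}$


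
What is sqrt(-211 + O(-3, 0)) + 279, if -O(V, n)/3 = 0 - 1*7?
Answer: 279 + I*sqrt(190) ≈ 279.0 + 13.784*I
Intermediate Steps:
O(V, n) = 21 (O(V, n) = -3*(0 - 1*7) = -3*(0 - 7) = -3*(-7) = 21)
sqrt(-211 + O(-3, 0)) + 279 = sqrt(-211 + 21) + 279 = sqrt(-190) + 279 = I*sqrt(190) + 279 = 279 + I*sqrt(190)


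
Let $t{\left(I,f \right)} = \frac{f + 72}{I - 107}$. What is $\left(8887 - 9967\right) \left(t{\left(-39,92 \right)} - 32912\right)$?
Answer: $\frac{2594870640}{73} \approx 3.5546 \cdot 10^{7}$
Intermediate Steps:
$t{\left(I,f \right)} = \frac{72 + f}{-107 + I}$
$\left(8887 - 9967\right) \left(t{\left(-39,92 \right)} - 32912\right) = \left(8887 - 9967\right) \left(\frac{72 + 92}{-107 - 39} - 32912\right) = - 1080 \left(\frac{1}{-146} \cdot 164 - 32912\right) = - 1080 \left(\left(- \frac{1}{146}\right) 164 - 32912\right) = - 1080 \left(- \frac{82}{73} - 32912\right) = \left(-1080\right) \left(- \frac{2402658}{73}\right) = \frac{2594870640}{73}$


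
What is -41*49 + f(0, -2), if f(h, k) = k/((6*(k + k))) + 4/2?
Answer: -24083/12 ≈ -2006.9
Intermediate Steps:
f(h, k) = 25/12 (f(h, k) = k/((6*(2*k))) + 4*(½) = k/((12*k)) + 2 = k*(1/(12*k)) + 2 = 1/12 + 2 = 25/12)
-41*49 + f(0, -2) = -41*49 + 25/12 = -2009 + 25/12 = -24083/12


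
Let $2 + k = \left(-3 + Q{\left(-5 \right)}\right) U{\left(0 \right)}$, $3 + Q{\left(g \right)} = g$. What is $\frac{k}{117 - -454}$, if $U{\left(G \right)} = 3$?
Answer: $- \frac{35}{571} \approx -0.061296$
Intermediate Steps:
$Q{\left(g \right)} = -3 + g$
$k = -35$ ($k = -2 + \left(-3 - 8\right) 3 = -2 - 33 = -35$)
$\frac{k}{117 - -454} = - \frac{35}{117 - -454} = - \frac{35}{117 + 454} = - \frac{35}{571}$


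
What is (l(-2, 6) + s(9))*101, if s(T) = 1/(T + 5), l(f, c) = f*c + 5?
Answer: -9797/14 ≈ -699.79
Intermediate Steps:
l(f, c) = 5 + c*f (l(f, c) = c*f + 5 = 5 + c*f)
s(T) = 1/(5 + T)
(l(-2, 6) + s(9))*101 = ((5 + 6*(-2)) + 1/(5 + 9))*101 = ((5 - 12) + 1/14)*101 = (-7 + 1/14)*101 = -97/14*101 = -9797/14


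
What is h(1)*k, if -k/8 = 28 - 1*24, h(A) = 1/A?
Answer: -32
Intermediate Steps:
k = -32 (k = -8*(28 - 1*24) = -8*(28 - 24) = -8*4 = -32)
h(1)*k = -32/1 = 1*(-32) = -32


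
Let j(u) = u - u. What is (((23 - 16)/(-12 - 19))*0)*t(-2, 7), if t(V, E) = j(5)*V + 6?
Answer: 0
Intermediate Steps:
j(u) = 0
t(V, E) = 6 (t(V, E) = 0*V + 6 = 0 + 6 = 6)
(((23 - 16)/(-12 - 19))*0)*t(-2, 7) = (((23 - 16)/(-12 - 19))*0)*6 = ((7/(-31))*0)*6 = ((7*(-1/31))*0)*6 = -7/31*0*6 = 0*6 = 0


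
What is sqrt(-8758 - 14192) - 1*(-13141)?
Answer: 13141 + 15*I*sqrt(102) ≈ 13141.0 + 151.49*I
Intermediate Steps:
sqrt(-8758 - 14192) - 1*(-13141) = sqrt(-22950) + 13141 = 15*I*sqrt(102) + 13141 = 13141 + 15*I*sqrt(102)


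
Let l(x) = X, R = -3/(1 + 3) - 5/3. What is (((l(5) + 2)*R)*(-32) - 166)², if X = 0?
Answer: 1156/9 ≈ 128.44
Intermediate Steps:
R = -29/12 (R = -3/4 - 5*⅓ = -3*¼ - 5/3 = -¾ - 5/3 = -29/12 ≈ -2.4167)
l(x) = 0
(((l(5) + 2)*R)*(-32) - 166)² = (((0 + 2)*(-29/12))*(-32) - 166)² = ((2*(-29/12))*(-32) - 166)² = (-29/6*(-32) - 166)² = (464/3 - 166)² = (-34/3)² = 1156/9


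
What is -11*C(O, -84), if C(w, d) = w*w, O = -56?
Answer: -34496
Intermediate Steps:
C(w, d) = w²
-11*C(O, -84) = -11*(-56)² = -11*3136 = -34496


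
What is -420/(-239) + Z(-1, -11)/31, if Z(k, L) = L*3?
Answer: 5133/7409 ≈ 0.69281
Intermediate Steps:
Z(k, L) = 3*L
-420/(-239) + Z(-1, -11)/31 = -420/(-239) + (3*(-11))/31 = -420*(-1/239) - 33*1/31 = 420/239 - 33/31 = 5133/7409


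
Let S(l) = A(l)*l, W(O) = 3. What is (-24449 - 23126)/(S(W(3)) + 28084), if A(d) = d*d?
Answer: -47575/28111 ≈ -1.6924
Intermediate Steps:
A(d) = d²
S(l) = l³ (S(l) = l²*l = l³)
(-24449 - 23126)/(S(W(3)) + 28084) = (-24449 - 23126)/(3³ + 28084) = -47575/(27 + 28084) = -47575/28111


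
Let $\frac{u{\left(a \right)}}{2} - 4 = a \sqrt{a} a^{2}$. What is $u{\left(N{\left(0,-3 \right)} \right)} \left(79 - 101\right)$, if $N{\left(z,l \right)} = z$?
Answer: $-176$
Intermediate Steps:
$u{\left(a \right)} = 8 + 2 a^{\frac{7}{2}}$ ($u{\left(a \right)} = 8 + 2 a \sqrt{a} a^{2} = 8 + 2 a^{\frac{3}{2}} a^{2} = 8 + 2 a^{\frac{7}{2}}$)
$u{\left(N{\left(0,-3 \right)} \right)} \left(79 - 101\right) = \left(8 + 2 \cdot 0^{\frac{7}{2}}\right) \left(79 - 101\right) = \left(8 + 2 \cdot 0\right) \left(-22\right) = \left(8 + 0\right) \left(-22\right) = 8 \left(-22\right) = -176$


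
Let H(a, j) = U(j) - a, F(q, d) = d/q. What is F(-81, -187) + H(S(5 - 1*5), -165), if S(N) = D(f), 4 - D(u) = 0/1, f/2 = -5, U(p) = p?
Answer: -13502/81 ≈ -166.69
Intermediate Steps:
f = -10 (f = 2*(-5) = -10)
D(u) = 4 (D(u) = 4 - 0/1 = 4 - 0 = 4 - 1*0 = 4 + 0 = 4)
S(N) = 4
H(a, j) = j - a
F(-81, -187) + H(S(5 - 1*5), -165) = -187/(-81) + (-165 - 1*4) = -187*(-1/81) + (-165 - 4) = 187/81 - 169 = -13502/81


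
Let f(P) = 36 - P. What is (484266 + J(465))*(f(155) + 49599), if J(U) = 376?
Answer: 23980086160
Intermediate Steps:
(484266 + J(465))*(f(155) + 49599) = (484266 + 376)*((36 - 1*155) + 49599) = 484642*((36 - 155) + 49599) = 484642*(-119 + 49599) = 484642*49480 = 23980086160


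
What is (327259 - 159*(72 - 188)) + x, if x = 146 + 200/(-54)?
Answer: 9337823/27 ≈ 3.4585e+5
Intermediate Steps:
x = 3842/27 (x = 146 - 1/54*200 = 146 - 100/27 = 3842/27 ≈ 142.30)
(327259 - 159*(72 - 188)) + x = (327259 - 159*(72 - 188)) + 3842/27 = (327259 - 159*(-116)) + 3842/27 = (327259 + 18444) + 3842/27 = 345703 + 3842/27 = 9337823/27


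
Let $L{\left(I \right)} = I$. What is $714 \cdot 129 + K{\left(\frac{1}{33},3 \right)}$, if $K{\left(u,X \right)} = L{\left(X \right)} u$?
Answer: $\frac{1013167}{11} \approx 92106.0$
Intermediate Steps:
$K{\left(u,X \right)} = X u$
$714 \cdot 129 + K{\left(\frac{1}{33},3 \right)} = 714 \cdot 129 + \frac{3}{33} = 92106 + 3 \cdot \frac{1}{33} = 92106 + \frac{1}{11} = \frac{1013167}{11}$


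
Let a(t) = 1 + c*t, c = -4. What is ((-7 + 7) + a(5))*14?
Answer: -266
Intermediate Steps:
a(t) = 1 - 4*t
((-7 + 7) + a(5))*14 = ((-7 + 7) + (1 - 4*5))*14 = (0 + (1 - 20))*14 = (0 - 19)*14 = -19*14 = -266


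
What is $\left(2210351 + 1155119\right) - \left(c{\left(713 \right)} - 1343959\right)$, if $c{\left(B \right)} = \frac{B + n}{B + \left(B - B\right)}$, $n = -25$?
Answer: $\frac{3357822189}{713} \approx 4.7094 \cdot 10^{6}$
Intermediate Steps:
$c{\left(B \right)} = \frac{-25 + B}{B}$ ($c{\left(B \right)} = \frac{B - 25}{B + \left(B - B\right)} = \frac{-25 + B}{B + 0} = \frac{-25 + B}{B}$)
$\left(2210351 + 1155119\right) - \left(c{\left(713 \right)} - 1343959\right) = \left(2210351 + 1155119\right) - \left(\frac{-25 + 713}{713} - 1343959\right) = 3365470 - \left(\frac{1}{713} \cdot 688 - 1343959\right) = 3365470 - \left(\frac{688}{713} - 1343959\right) = 3365470 - - \frac{958242079}{713} = 3365470 + \frac{958242079}{713} = \frac{3357822189}{713}$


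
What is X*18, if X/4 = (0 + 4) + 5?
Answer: 648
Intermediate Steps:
X = 36 (X = 4*((0 + 4) + 5) = 4*(4 + 5) = 4*9 = 36)
X*18 = 36*18 = 648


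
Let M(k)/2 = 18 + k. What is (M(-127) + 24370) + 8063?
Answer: 32215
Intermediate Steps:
M(k) = 36 + 2*k (M(k) = 2*(18 + k) = 36 + 2*k)
(M(-127) + 24370) + 8063 = ((36 + 2*(-127)) + 24370) + 8063 = ((36 - 254) + 24370) + 8063 = (-218 + 24370) + 8063 = 24152 + 8063 = 32215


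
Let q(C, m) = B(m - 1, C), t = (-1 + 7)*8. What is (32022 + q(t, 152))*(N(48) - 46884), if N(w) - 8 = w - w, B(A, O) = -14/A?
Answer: -226659897808/151 ≈ -1.5011e+9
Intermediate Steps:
t = 48 (t = 6*8 = 48)
N(w) = 8 (N(w) = 8 + (w - w) = 8 + 0 = 8)
q(C, m) = -14/(-1 + m) (q(C, m) = -14/(m - 1) = -14/(-1 + m))
(32022 + q(t, 152))*(N(48) - 46884) = (32022 - 14/(-1 + 152))*(8 - 46884) = (32022 - 14/151)*(-46876) = (4835308/151)*(-46876) = -226659897808/151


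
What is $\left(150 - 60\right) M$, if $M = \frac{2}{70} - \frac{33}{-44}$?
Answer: $\frac{981}{14} \approx 70.071$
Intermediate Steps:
$M = \frac{109}{140}$ ($M = 2 \cdot \frac{1}{70} - - \frac{3}{4} = \frac{1}{35} + \frac{3}{4} = \frac{109}{140} \approx 0.77857$)
$\left(150 - 60\right) M = \left(150 - 60\right) \frac{109}{140} = 90 \cdot \frac{109}{140} = \frac{981}{14}$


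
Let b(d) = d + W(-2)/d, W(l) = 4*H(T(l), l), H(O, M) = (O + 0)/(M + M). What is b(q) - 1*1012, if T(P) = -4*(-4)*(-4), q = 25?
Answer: -24611/25 ≈ -984.44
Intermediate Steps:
T(P) = -64 (T(P) = 16*(-4) = -64)
H(O, M) = O/(2*M) (H(O, M) = O/((2*M)) = O*(1/(2*M)) = O/(2*M))
W(l) = -128/l (W(l) = 4*((½)*(-64)/l) = 4*(-32/l) = -128/l)
b(d) = d + 64/d (b(d) = d + (-128/(-2))/d = d + (-128*(-½))/d = d + 64/d)
b(q) - 1*1012 = (25 + 64/25) - 1*1012 = (25 + 64*(1/25)) - 1012 = (25 + 64/25) - 1012 = 689/25 - 1012 = -24611/25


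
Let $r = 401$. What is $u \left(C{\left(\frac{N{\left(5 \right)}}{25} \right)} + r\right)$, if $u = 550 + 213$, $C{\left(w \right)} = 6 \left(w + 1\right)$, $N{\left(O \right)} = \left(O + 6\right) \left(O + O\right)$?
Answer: $\frac{1653421}{5} \approx 3.3068 \cdot 10^{5}$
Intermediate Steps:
$N{\left(O \right)} = 2 O \left(6 + O\right)$ ($N{\left(O \right)} = \left(6 + O\right) 2 O = 2 O \left(6 + O\right)$)
$C{\left(w \right)} = 6 + 6 w$ ($C{\left(w \right)} = 6 \left(1 + w\right) = 6 + 6 w$)
$u = 763$
$u \left(C{\left(\frac{N{\left(5 \right)}}{25} \right)} + r\right) = 763 \left(\left(6 + 6 \frac{2 \cdot 5 \left(6 + 5\right)}{25}\right) + 401\right) = 763 \left(\left(6 + 6 \cdot 2 \cdot 5 \cdot 11 \cdot \frac{1}{25}\right) + 401\right) = 763 \left(\left(6 + 6 \cdot 110 \cdot \frac{1}{25}\right) + 401\right) = 763 \left(\left(6 + 6 \cdot \frac{22}{5}\right) + 401\right) = 763 \left(\left(6 + \frac{132}{5}\right) + 401\right) = 763 \left(\frac{162}{5} + 401\right) = 763 \cdot \frac{2167}{5} = \frac{1653421}{5}$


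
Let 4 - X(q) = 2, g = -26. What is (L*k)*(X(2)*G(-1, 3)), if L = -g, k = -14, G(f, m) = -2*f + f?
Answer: -728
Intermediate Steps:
X(q) = 2 (X(q) = 4 - 1*2 = 4 - 2 = 2)
G(f, m) = -f
L = 26 (L = -1*(-26) = 26)
(L*k)*(X(2)*G(-1, 3)) = (26*(-14))*(2*(-1*(-1))) = -728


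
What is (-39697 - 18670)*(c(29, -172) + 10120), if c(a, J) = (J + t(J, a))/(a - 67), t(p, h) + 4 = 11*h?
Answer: -22437267039/38 ≈ -5.9045e+8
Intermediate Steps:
t(p, h) = -4 + 11*h
c(a, J) = (-4 + J + 11*a)/(-67 + a) (c(a, J) = (J + (-4 + 11*a))/(a - 67) = (-4 + J + 11*a)/(-67 + a))
(-39697 - 18670)*(c(29, -172) + 10120) = (-39697 - 18670)*((-4 - 172 + 11*29)/(-67 + 29) + 10120) = -58367*((-4 - 172 + 319)/(-38) + 10120) = -58367*(-1/38*143 + 10120) = -58367*(-143/38 + 10120) = -58367*384417/38 = -22437267039/38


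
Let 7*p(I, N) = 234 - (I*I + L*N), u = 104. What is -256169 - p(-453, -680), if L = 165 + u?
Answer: -1771128/7 ≈ -2.5302e+5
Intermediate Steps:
L = 269 (L = 165 + 104 = 269)
p(I, N) = 234/7 - 269*N/7 - I**2/7 (p(I, N) = (234 - (I*I + 269*N))/7 = (234 - (I**2 + 269*N))/7 = (234 + (-I**2 - 269*N))/7 = (234 - I**2 - 269*N)/7 = 234/7 - 269*N/7 - I**2/7)
-256169 - p(-453, -680) = -256169 - (234/7 - 269/7*(-680) - 1/7*(-453)**2) = -256169 - (234/7 + 182920/7 - 1/7*205209) = -256169 - (234/7 + 182920/7 - 205209/7) = -256169 - 1*(-22055/7) = -256169 + 22055/7 = -1771128/7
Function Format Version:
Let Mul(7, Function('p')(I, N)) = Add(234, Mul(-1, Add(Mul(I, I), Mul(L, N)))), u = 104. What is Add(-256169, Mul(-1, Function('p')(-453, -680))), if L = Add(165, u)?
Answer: Rational(-1771128, 7) ≈ -2.5302e+5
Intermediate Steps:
L = 269 (L = Add(165, 104) = 269)
Function('p')(I, N) = Add(Rational(234, 7), Mul(Rational(-269, 7), N), Mul(Rational(-1, 7), Pow(I, 2))) (Function('p')(I, N) = Mul(Rational(1, 7), Add(234, Mul(-1, Add(Mul(I, I), Mul(269, N))))) = Mul(Rational(1, 7), Add(234, Mul(-1, Add(Pow(I, 2), Mul(269, N))))) = Mul(Rational(1, 7), Add(234, Add(Mul(-1, Pow(I, 2)), Mul(-269, N)))) = Mul(Rational(1, 7), Add(234, Mul(-1, Pow(I, 2)), Mul(-269, N))) = Add(Rational(234, 7), Mul(Rational(-269, 7), N), Mul(Rational(-1, 7), Pow(I, 2))))
Add(-256169, Mul(-1, Function('p')(-453, -680))) = Add(-256169, Mul(-1, Add(Rational(234, 7), Mul(Rational(-269, 7), -680), Mul(Rational(-1, 7), Pow(-453, 2))))) = Add(-256169, Mul(-1, Add(Rational(234, 7), Rational(182920, 7), Mul(Rational(-1, 7), 205209)))) = Add(-256169, Mul(-1, Add(Rational(234, 7), Rational(182920, 7), Rational(-205209, 7)))) = Add(-256169, Mul(-1, Rational(-22055, 7))) = Add(-256169, Rational(22055, 7)) = Rational(-1771128, 7)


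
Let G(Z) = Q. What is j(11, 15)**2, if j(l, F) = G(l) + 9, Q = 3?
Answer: 144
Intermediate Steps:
G(Z) = 3
j(l, F) = 12 (j(l, F) = 3 + 9 = 12)
j(11, 15)**2 = 12**2 = 144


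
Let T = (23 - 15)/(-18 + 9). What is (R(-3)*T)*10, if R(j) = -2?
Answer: 160/9 ≈ 17.778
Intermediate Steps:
T = -8/9 (T = 8/(-9) = 8*(-⅑) = -8/9 ≈ -0.88889)
(R(-3)*T)*10 = -2*(-8/9)*10 = (16/9)*10 = 160/9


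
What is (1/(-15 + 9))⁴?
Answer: 1/1296 ≈ 0.00077160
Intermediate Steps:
(1/(-15 + 9))⁴ = (1/(-6))⁴ = (-⅙)⁴ = 1/1296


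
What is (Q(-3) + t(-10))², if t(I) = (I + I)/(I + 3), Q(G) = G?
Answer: 1/49 ≈ 0.020408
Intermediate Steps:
t(I) = 2*I/(3 + I) (t(I) = (2*I)/(3 + I) = 2*I/(3 + I))
(Q(-3) + t(-10))² = (-3 + 2*(-10)/(3 - 10))² = (-3 + 2*(-10)/(-7))² = (-3 + 2*(-10)*(-⅐))² = (-3 + 20/7)² = (-⅐)² = 1/49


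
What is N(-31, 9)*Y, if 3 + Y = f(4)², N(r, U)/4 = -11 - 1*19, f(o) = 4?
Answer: -1560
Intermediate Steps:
N(r, U) = -120 (N(r, U) = 4*(-11 - 1*19) = 4*(-11 - 19) = 4*(-30) = -120)
Y = 13 (Y = -3 + 4² = -3 + 16 = 13)
N(-31, 9)*Y = -120*13 = -1560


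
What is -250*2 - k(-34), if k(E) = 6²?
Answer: -536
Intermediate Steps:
k(E) = 36
-250*2 - k(-34) = -250*2 - 1*36 = -500 - 36 = -536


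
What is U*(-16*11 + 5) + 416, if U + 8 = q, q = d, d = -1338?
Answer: 230582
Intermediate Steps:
q = -1338
U = -1346 (U = -8 - 1338 = -1346)
U*(-16*11 + 5) + 416 = -1346*(-16*11 + 5) + 416 = -1346*(-176 + 5) + 416 = -1346*(-171) + 416 = 230166 + 416 = 230582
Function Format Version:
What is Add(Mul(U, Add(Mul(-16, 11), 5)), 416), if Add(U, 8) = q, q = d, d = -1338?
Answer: 230582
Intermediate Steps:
q = -1338
U = -1346 (U = Add(-8, -1338) = -1346)
Add(Mul(U, Add(Mul(-16, 11), 5)), 416) = Add(Mul(-1346, Add(Mul(-16, 11), 5)), 416) = Add(Mul(-1346, Add(-176, 5)), 416) = Add(Mul(-1346, -171), 416) = Add(230166, 416) = 230582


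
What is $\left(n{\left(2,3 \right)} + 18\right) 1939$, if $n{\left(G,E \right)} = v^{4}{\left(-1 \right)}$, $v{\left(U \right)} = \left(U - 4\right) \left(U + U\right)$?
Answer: $19424902$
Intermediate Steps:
$v{\left(U \right)} = 2 U \left(-4 + U\right)$ ($v{\left(U \right)} = \left(-4 + U\right) 2 U = 2 U \left(-4 + U\right)$)
$n{\left(G,E \right)} = 10000$ ($n{\left(G,E \right)} = \left(2 \left(-1\right) \left(-4 - 1\right)\right)^{4} = \left(2 \left(-1\right) \left(-5\right)\right)^{4} = 10^{4} = 10000$)
$\left(n{\left(2,3 \right)} + 18\right) 1939 = \left(10000 + 18\right) 1939 = 10018 \cdot 1939 = 19424902$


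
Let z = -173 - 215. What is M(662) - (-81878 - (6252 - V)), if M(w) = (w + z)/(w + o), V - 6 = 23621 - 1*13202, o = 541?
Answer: 93479389/1203 ≈ 77705.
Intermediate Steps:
z = -388
V = 10425 (V = 6 + (23621 - 1*13202) = 6 + (23621 - 13202) = 6 + 10419 = 10425)
M(w) = (-388 + w)/(541 + w) (M(w) = (w - 388)/(w + 541) = (-388 + w)/(541 + w))
M(662) - (-81878 - (6252 - V)) = (-388 + 662)/(541 + 662) - (-81878 - (6252 - 1*10425)) = 274/1203 - (-81878 - (6252 - 10425)) = (1/1203)*274 - (-81878 - 1*(-4173)) = 274/1203 - (-81878 + 4173) = 274/1203 - 1*(-77705) = 274/1203 + 77705 = 93479389/1203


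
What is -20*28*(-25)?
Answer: 14000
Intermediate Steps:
-20*28*(-25) = -560*(-25) = 14000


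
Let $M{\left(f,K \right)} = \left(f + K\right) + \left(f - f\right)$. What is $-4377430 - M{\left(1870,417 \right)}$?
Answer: $-4379717$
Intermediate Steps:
$M{\left(f,K \right)} = K + f$ ($M{\left(f,K \right)} = \left(K + f\right) + 0 = K + f$)
$-4377430 - M{\left(1870,417 \right)} = -4377430 - \left(417 + 1870\right) = -4377430 - 2287 = -4379717$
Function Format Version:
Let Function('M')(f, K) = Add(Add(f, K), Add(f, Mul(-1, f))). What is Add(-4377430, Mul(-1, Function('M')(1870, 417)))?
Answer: -4379717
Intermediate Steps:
Function('M')(f, K) = Add(K, f) (Function('M')(f, K) = Add(Add(K, f), 0) = Add(K, f))
Add(-4377430, Mul(-1, Function('M')(1870, 417))) = Add(-4377430, Mul(-1, Add(417, 1870))) = Add(-4377430, Mul(-1, 2287)) = Add(-4377430, -2287) = -4379717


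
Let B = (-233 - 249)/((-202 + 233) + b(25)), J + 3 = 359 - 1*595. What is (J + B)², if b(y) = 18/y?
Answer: 40633286929/628849 ≈ 64615.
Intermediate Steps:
J = -239 (J = -3 + (359 - 1*595) = -3 + (359 - 595) = -3 - 236 = -239)
B = -12050/793 (B = (-233 - 249)/((-202 + 233) + 18/25) = -482/(31 + 18*(1/25)) = -482/(31 + 18/25) = -482/793/25 = -482*25/793 = -12050/793 ≈ -15.195)
(J + B)² = (-239 - 12050/793)² = (-201577/793)² = 40633286929/628849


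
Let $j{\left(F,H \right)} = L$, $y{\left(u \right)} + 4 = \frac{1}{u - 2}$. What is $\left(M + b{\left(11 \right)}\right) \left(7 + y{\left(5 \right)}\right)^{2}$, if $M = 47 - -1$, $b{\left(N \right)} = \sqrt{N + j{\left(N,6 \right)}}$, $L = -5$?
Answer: $\frac{1600}{3} + \frac{100 \sqrt{6}}{9} \approx 560.55$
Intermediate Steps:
$y{\left(u \right)} = -4 + \frac{1}{-2 + u}$ ($y{\left(u \right)} = -4 + \frac{1}{u - 2} = -4 + \frac{1}{-2 + u}$)
$j{\left(F,H \right)} = -5$
$b{\left(N \right)} = \sqrt{-5 + N}$ ($b{\left(N \right)} = \sqrt{N - 5} = \sqrt{-5 + N}$)
$M = 48$ ($M = 47 + 1 = 48$)
$\left(M + b{\left(11 \right)}\right) \left(7 + y{\left(5 \right)}\right)^{2} = \left(48 + \sqrt{-5 + 11}\right) \left(7 + \frac{9 - 20}{-2 + 5}\right)^{2} = \left(48 + \sqrt{6}\right) \left(7 + \frac{9 - 20}{3}\right)^{2} = \left(48 + \sqrt{6}\right) \left(7 + \frac{1}{3} \left(-11\right)\right)^{2} = \left(48 + \sqrt{6}\right) \left(7 - \frac{11}{3}\right)^{2} = \left(48 + \sqrt{6}\right) \left(\frac{10}{3}\right)^{2} = \left(48 + \sqrt{6}\right) \frac{100}{9} = \frac{1600}{3} + \frac{100 \sqrt{6}}{9}$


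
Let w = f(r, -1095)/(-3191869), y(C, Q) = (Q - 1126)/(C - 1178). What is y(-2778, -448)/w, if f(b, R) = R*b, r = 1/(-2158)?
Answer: -2710448974337/1082955 ≈ -2.5028e+6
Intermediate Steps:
r = -1/2158 ≈ -0.00046339
y(C, Q) = (-1126 + Q)/(-1178 + C)
w = -1095/6888053302 (w = -1095*(-1/2158)/(-3191869) = (1095/2158)*(-1/3191869) = -1095/6888053302 ≈ -1.5897e-7)
y(-2778, -448)/w = ((-1126 - 448)/(-1178 - 2778))/(-1095/6888053302) = (-1574/(-3956))*(-6888053302/1095) = -1/3956*(-1574)*(-6888053302/1095) = (787/1978)*(-6888053302/1095) = -2710448974337/1082955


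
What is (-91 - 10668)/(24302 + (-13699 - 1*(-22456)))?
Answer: -10759/33059 ≈ -0.32545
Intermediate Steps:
(-91 - 10668)/(24302 + (-13699 - 1*(-22456))) = -10759/(24302 + (-13699 + 22456)) = -10759/(24302 + 8757) = -10759/33059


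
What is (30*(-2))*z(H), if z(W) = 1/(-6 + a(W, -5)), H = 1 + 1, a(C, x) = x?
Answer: 60/11 ≈ 5.4545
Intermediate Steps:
H = 2
z(W) = -1/11 (z(W) = 1/(-6 - 5) = 1/(-11) = -1/11)
(30*(-2))*z(H) = (30*(-2))*(-1/11) = -60*(-1/11) = 60/11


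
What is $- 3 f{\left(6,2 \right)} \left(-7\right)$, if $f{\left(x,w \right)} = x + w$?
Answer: $168$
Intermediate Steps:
$f{\left(x,w \right)} = w + x$
$- 3 f{\left(6,2 \right)} \left(-7\right) = - 3 \left(2 + 6\right) \left(-7\right) = \left(-3\right) 8 \left(-7\right) = \left(-24\right) \left(-7\right) = 168$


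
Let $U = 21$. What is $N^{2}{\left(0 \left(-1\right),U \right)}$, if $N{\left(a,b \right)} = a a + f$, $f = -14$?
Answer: $196$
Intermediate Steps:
$N{\left(a,b \right)} = -14 + a^{2}$ ($N{\left(a,b \right)} = a a - 14 = a^{2} - 14 = -14 + a^{2}$)
$N^{2}{\left(0 \left(-1\right),U \right)} = \left(-14 + \left(0 \left(-1\right)\right)^{2}\right)^{2} = \left(-14 + 0^{2}\right)^{2} = \left(-14 + 0\right)^{2} = \left(-14\right)^{2} = 196$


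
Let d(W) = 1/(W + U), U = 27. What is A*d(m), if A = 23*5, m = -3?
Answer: 115/24 ≈ 4.7917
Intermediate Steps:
A = 115
d(W) = 1/(27 + W) (d(W) = 1/(W + 27) = 1/(27 + W))
A*d(m) = 115/(27 - 3) = 115/24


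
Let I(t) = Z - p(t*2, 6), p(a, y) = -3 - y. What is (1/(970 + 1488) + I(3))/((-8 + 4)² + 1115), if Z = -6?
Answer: 7375/2779998 ≈ 0.0026529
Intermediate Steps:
I(t) = 3 (I(t) = -6 - (-3 - 1*6) = -6 - (-3 - 6) = -6 - 1*(-9) = -6 + 9 = 3)
(1/(970 + 1488) + I(3))/((-8 + 4)² + 1115) = (1/(970 + 1488) + 3)/((-8 + 4)² + 1115) = (1/2458 + 3)/((-4)² + 1115) = (1/2458 + 3)/(16 + 1115) = (7375/2458)/1131 = (1/1131)*(7375/2458) = 7375/2779998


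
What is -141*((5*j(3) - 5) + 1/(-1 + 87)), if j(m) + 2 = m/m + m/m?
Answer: 60489/86 ≈ 703.36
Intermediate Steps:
j(m) = 0 (j(m) = -2 + (m/m + m/m) = -2 + (1 + 1) = -2 + 2 = 0)
-141*((5*j(3) - 5) + 1/(-1 + 87)) = -141*((5*0 - 5) + 1/(-1 + 87)) = -141*((0 - 5) + 1/86) = -141*(-5 + 1/86) = -141*(-429/86) = 60489/86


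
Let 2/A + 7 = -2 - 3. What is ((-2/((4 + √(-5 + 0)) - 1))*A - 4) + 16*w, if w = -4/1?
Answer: (-204*√5 + 611*I)/(3*(√5 - 3*I)) ≈ -67.929 - 0.05324*I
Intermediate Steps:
w = -4 (w = -4*1 = -4)
A = -⅙ (A = 2/(-7 + (-2 - 3)) = 2/(-7 - 5) = 2/(-12) = 2*(-1/12) = -⅙ ≈ -0.16667)
((-2/((4 + √(-5 + 0)) - 1))*A - 4) + 16*w = (-2/((4 + √(-5 + 0)) - 1)*(-⅙) - 4) + 16*(-4) = (-2/((4 + √(-5)) - 1)*(-⅙) - 4) - 64 = (-2/((4 + I*√5) - 1)*(-⅙) - 4) - 64 = (-2/(3 + I*√5)*(-⅙) - 4) - 64 = (1/(3*(3 + I*√5)) - 4) - 64 = (-4 + 1/(3*(3 + I*√5))) - 64 = -68 + 1/(3*(3 + I*√5))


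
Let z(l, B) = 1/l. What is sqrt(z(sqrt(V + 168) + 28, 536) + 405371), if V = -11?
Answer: sqrt(11350389 + 405371*sqrt(157))/sqrt(28 + sqrt(157)) ≈ 636.69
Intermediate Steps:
sqrt(z(sqrt(V + 168) + 28, 536) + 405371) = sqrt(1/(sqrt(-11 + 168) + 28) + 405371) = sqrt(1/(sqrt(157) + 28) + 405371) = sqrt(1/(28 + sqrt(157)) + 405371) = sqrt(405371 + 1/(28 + sqrt(157)))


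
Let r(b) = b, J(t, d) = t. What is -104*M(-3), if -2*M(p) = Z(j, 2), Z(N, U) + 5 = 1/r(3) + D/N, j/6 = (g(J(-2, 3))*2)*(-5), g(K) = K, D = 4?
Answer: -3614/15 ≈ -240.93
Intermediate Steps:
j = 120 (j = 6*(-2*2*(-5)) = 6*(-4*(-5)) = 6*20 = 120)
Z(N, U) = -14/3 + 4/N (Z(N, U) = -5 + (1/3 + 4/N) = -5 + (1*(⅓) + 4/N) = -5 + (⅓ + 4/N) = -14/3 + 4/N)
M(p) = 139/60 (M(p) = -(-14/3 + 4/120)/2 = -(-14/3 + 4*(1/120))/2 = -(-14/3 + 1/30)/2 = -½*(-139/30) = 139/60)
-104*M(-3) = -104*139/60 = -3614/15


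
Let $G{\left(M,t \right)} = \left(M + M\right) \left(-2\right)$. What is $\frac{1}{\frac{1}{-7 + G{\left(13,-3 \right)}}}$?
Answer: $-59$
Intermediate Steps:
$G{\left(M,t \right)} = - 4 M$ ($G{\left(M,t \right)} = 2 M \left(-2\right) = - 4 M$)
$\frac{1}{\frac{1}{-7 + G{\left(13,-3 \right)}}} = \frac{1}{\frac{1}{-7 - 52}} = \frac{1}{\frac{1}{-59}} = \frac{1}{- \frac{1}{59}} = -59$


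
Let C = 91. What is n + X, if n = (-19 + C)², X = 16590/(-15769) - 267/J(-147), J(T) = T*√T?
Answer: 81729906/15769 - 89*I*√3/1029 ≈ 5182.9 - 0.14981*I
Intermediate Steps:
J(T) = T^(3/2)
X = -16590/15769 - 89*I*√3/1029 (X = 16590/(-15769) - 267*I*√3/3087 = 16590*(-1/15769) - 267*I*√3/3087 = -16590/15769 - 89*I*√3/1029 ≈ -1.0521 - 0.14981*I)
n = 5184 (n = (-19 + 91)² = 72² = 5184)
n + X = 5184 + (-16590/15769 - 89*I*√3/1029) = 81729906/15769 - 89*I*√3/1029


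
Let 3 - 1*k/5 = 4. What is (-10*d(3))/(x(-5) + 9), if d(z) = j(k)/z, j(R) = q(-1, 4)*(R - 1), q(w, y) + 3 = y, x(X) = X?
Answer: 5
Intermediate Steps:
k = -5 (k = 15 - 5*4 = 15 - 20 = -5)
q(w, y) = -3 + y
j(R) = -1 + R (j(R) = (-3 + 4)*(R - 1) = 1*(-1 + R) = -1 + R)
d(z) = -6/z (d(z) = (-1 - 5)/z = -6/z)
(-10*d(3))/(x(-5) + 9) = (-(-60)/3)/(-5 + 9) = -(-60)/3/4 = -10*(-2)*(1/4) = 20*(1/4) = 5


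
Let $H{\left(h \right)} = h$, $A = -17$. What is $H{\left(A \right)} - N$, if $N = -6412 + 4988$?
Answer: $1407$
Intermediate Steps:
$N = -1424$
$H{\left(A \right)} - N = -17 - -1424 = -17 + 1424 = 1407$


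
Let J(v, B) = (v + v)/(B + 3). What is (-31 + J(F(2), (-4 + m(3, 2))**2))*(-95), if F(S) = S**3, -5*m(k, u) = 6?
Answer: 2173695/751 ≈ 2894.4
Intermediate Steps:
m(k, u) = -6/5 (m(k, u) = -1/5*6 = -6/5)
J(v, B) = 2*v/(3 + B) (J(v, B) = (2*v)/(3 + B) = 2*v/(3 + B))
(-31 + J(F(2), (-4 + m(3, 2))**2))*(-95) = (-31 + 2*2**3/(3 + (-4 - 6/5)**2))*(-95) = (-31 + 2*8/(3 + (-26/5)**2))*(-95) = (-31 + 2*8/(3 + 676/25))*(-95) = (-31 + 2*8/(751/25))*(-95) = (-31 + 2*8*(25/751))*(-95) = (-31 + 400/751)*(-95) = -22881/751*(-95) = 2173695/751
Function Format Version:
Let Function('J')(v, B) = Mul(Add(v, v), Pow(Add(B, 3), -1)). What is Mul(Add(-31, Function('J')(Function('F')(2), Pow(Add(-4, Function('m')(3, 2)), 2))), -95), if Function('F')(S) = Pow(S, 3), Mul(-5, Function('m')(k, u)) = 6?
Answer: Rational(2173695, 751) ≈ 2894.4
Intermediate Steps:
Function('m')(k, u) = Rational(-6, 5) (Function('m')(k, u) = Mul(Rational(-1, 5), 6) = Rational(-6, 5))
Function('J')(v, B) = Mul(2, v, Pow(Add(3, B), -1)) (Function('J')(v, B) = Mul(Mul(2, v), Pow(Add(3, B), -1)) = Mul(2, v, Pow(Add(3, B), -1)))
Mul(Add(-31, Function('J')(Function('F')(2), Pow(Add(-4, Function('m')(3, 2)), 2))), -95) = Mul(Add(-31, Mul(2, Pow(2, 3), Pow(Add(3, Pow(Add(-4, Rational(-6, 5)), 2)), -1))), -95) = Mul(Add(-31, Mul(2, 8, Pow(Add(3, Pow(Rational(-26, 5), 2)), -1))), -95) = Mul(Add(-31, Mul(2, 8, Pow(Add(3, Rational(676, 25)), -1))), -95) = Mul(Add(-31, Mul(2, 8, Pow(Rational(751, 25), -1))), -95) = Mul(Add(-31, Mul(2, 8, Rational(25, 751))), -95) = Mul(Add(-31, Rational(400, 751)), -95) = Mul(Rational(-22881, 751), -95) = Rational(2173695, 751)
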